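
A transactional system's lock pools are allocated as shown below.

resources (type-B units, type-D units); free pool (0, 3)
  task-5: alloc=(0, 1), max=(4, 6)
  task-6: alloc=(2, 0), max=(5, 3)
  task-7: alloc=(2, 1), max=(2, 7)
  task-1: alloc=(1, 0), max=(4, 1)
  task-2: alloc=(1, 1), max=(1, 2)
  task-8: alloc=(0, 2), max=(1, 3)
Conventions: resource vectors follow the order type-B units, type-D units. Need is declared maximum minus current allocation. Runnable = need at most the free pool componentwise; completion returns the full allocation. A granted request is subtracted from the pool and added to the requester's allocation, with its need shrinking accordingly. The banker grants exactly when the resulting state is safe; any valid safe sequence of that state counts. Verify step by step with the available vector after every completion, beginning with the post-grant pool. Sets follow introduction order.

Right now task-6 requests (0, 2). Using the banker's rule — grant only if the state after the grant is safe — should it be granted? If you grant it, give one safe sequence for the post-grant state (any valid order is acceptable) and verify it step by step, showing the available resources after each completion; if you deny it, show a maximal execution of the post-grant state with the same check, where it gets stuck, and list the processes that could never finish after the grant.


DENY: after the grant no complete ordering would exist.
Key observation: after task-2, task-8 the pool peaks at (1, 4), and each blocked process is short somewhere: task-5 on type-B units, type-D units; task-6 on type-B units; task-7 on type-D units; task-1 on type-B units.
On the post-grant state, task-2, task-8 is a maximal run — nothing extends it. Step-by-step check:
  pool = (0, 1)
  task-2 needs (0, 1) <= (0, 1) -> finishes; pool += (1, 1) = (1, 2)
  task-8 needs (1, 1) <= (1, 2) -> finishes; pool += (0, 2) = (1, 4)
  task-5 still needs (4, 5) but only (1, 4) is free — short on type-B units and type-D units
  task-6 still needs (3, 1) but only (1, 4) is free — short on type-B units
  task-7 still needs (0, 6) but only (1, 4) is free — short on type-D units
  task-1 still needs (3, 1) but only (1, 4) is free — short on type-B units
Post-grant, the permanently blocked set is task-5, task-6, task-7 and task-1.


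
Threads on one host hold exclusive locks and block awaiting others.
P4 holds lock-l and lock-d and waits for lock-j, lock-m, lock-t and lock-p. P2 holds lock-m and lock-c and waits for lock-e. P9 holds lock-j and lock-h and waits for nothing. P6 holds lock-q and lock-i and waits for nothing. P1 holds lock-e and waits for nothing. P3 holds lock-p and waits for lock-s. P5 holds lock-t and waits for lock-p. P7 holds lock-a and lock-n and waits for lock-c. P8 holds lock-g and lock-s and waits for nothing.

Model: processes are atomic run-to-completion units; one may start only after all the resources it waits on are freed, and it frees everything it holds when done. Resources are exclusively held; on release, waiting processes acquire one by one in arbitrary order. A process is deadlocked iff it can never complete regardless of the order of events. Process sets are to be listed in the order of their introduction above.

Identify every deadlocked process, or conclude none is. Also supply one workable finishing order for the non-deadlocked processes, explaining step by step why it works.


Nothing here is deadlocked.
Key observation: although several processes wait, no cycle exists — each chain bottoms out at a free runner.
One completion order for the rest: P8, P3, P1, P5, P9, P6, P2, P4, P7.
Step-by-step check:
  P8: no waits; runs immediately, freeing lock-g and lock-s
  P3: everything it awaited (lock-s) is free; runs, freeing lock-p
  P1: no waits; runs immediately, freeing lock-e
  P5: everything it awaited (lock-p) is free; runs, freeing lock-t
  P9: no waits; runs immediately, freeing lock-j and lock-h
  P6: no waits; runs immediately, freeing lock-q and lock-i
  P2: everything it awaited (lock-e) is free; runs, freeing lock-m and lock-c
  P4: everything it awaited (lock-j, lock-m, lock-t and lock-p) is free; runs, freeing lock-l and lock-d
  P7: everything it awaited (lock-c) is free; runs, freeing lock-a and lock-n


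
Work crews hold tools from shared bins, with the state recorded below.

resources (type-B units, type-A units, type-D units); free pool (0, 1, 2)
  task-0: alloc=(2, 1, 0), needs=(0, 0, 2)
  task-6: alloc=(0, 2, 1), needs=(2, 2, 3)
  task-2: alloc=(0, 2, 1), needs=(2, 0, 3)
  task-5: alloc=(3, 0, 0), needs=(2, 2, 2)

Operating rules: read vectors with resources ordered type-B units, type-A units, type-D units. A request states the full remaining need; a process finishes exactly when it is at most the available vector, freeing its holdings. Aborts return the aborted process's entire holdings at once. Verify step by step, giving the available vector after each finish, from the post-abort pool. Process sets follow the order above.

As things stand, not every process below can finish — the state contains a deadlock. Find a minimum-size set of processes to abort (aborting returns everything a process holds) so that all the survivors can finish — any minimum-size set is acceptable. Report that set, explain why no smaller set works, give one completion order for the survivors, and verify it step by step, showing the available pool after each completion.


Abort task-6.
Key observation: task-2 was stuck for good until task-6 gave back (0, 2, 1); in the order shown it finishes at step 3.
Why nothing smaller works: aborting no one leaves the state deadlocked as given.
Survivors finish in the order: task-0, task-5, task-2. Check, step by step (pool after the aborts first):
  pool = (0, 3, 3)
  task-0: need (0, 0, 2) fits (0, 3, 3); releases (2, 1, 0), pool now (2, 4, 3)
  task-5: need (2, 2, 2) fits (2, 4, 3); releases (3, 0, 0), pool now (5, 4, 3)
  task-2: need (2, 0, 3) fits (5, 4, 3); releases (0, 2, 1), pool now (5, 6, 4)


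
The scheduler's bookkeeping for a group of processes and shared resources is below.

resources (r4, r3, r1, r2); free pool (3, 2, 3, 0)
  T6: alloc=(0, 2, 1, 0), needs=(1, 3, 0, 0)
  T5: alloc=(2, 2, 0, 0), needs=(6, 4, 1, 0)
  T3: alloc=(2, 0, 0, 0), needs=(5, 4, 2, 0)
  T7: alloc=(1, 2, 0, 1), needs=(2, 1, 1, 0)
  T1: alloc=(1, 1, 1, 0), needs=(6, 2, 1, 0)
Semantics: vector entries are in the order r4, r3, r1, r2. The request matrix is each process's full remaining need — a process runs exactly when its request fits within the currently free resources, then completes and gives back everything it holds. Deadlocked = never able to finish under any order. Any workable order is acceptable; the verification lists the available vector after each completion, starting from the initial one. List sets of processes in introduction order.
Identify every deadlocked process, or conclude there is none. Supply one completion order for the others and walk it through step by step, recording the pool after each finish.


Deadlocked: T5, T3 and T1.
Key observation: once T7, T6 finish, the pool peaks at (4, 6, 4, 1) — and every remaining process still needs more r4 than that.
The rest can finish in the order T7, T6. Step-by-step check:
  pool = (3, 2, 3, 0)
  T7 needs (2, 1, 1, 0) <= (3, 2, 3, 0) -> finishes; pool += (1, 2, 0, 1) = (4, 4, 3, 1)
  T6 needs (1, 3, 0, 0) <= (4, 4, 3, 1) -> finishes; pool += (0, 2, 1, 0) = (4, 6, 4, 1)
The blocked processes can never fit:
  T5 still needs (6, 4, 1, 0) but only (4, 6, 4, 1) is free — short on r4
  T3 still needs (5, 4, 2, 0) but only (4, 6, 4, 1) is free — short on r4
  T1 still needs (6, 2, 1, 0) but only (4, 6, 4, 1) is free — short on r4


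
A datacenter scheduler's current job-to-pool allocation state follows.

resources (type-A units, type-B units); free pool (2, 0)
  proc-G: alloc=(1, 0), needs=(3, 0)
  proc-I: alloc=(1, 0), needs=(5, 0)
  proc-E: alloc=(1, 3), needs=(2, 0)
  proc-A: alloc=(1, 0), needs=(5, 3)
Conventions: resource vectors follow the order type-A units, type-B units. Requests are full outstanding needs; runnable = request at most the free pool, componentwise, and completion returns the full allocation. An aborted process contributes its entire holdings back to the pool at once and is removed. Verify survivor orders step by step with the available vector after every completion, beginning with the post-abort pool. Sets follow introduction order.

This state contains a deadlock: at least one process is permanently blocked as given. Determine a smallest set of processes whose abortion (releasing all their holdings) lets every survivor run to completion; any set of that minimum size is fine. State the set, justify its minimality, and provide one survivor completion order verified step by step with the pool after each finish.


The answer: abort proc-A.
Key observation: the returned (1, 0) from proc-A is what brings proc-I — unrunnable before, under any order — into play at step 3.
Minimality: the empty abort set fails — the state is deadlocked as it stands.
One survivor order: proc-G, proc-E, proc-I. Step-by-step check (post-abort pool first):
  pool = (3, 0)
  proc-G: need (3, 0) fits (3, 0); releases (1, 0), pool now (4, 0)
  proc-E: need (2, 0) fits (4, 0); releases (1, 3), pool now (5, 3)
  proc-I: need (5, 0) fits (5, 3); releases (1, 0), pool now (6, 3)


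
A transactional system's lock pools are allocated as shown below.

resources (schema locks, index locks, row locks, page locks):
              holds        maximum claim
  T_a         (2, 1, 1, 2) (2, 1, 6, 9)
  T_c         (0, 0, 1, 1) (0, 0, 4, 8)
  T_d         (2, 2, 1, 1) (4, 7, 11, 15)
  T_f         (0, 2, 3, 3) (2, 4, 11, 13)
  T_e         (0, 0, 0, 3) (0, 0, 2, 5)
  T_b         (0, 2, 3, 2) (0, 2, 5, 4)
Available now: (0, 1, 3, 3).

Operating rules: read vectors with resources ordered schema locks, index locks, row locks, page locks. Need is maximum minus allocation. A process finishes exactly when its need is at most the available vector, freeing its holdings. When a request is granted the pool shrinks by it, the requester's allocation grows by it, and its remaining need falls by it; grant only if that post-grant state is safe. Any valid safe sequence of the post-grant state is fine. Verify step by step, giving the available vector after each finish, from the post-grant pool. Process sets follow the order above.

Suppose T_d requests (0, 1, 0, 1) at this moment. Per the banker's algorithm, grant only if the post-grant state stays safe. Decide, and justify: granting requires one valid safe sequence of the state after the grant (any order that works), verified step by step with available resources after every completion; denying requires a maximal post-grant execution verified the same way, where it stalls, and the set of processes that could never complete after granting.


GRANT: granting preserves safety; a valid post-grant sequence is T_b, T_e, T_a, T_c, T_f, T_d.
Key observation: (0, 0, 3, 2) free after granting still covers T_b first, and each release covers the next.
Verifying the post-grant state step by step:
  pool = (0, 0, 3, 2)
  T_b needs (0, 0, 2, 2) <= (0, 0, 3, 2) -> finishes; pool += (0, 2, 3, 2) = (0, 2, 6, 4)
  T_e needs (0, 0, 2, 2) <= (0, 2, 6, 4) -> finishes; pool += (0, 0, 0, 3) = (0, 2, 6, 7)
  T_a needs (0, 0, 5, 7) <= (0, 2, 6, 7) -> finishes; pool += (2, 1, 1, 2) = (2, 3, 7, 9)
  T_c needs (0, 0, 3, 7) <= (2, 3, 7, 9) -> finishes; pool += (0, 0, 1, 1) = (2, 3, 8, 10)
  T_f needs (2, 2, 8, 10) <= (2, 3, 8, 10) -> finishes; pool += (0, 2, 3, 3) = (2, 5, 11, 13)
  T_d needs (2, 4, 10, 13) <= (2, 5, 11, 13) -> finishes; pool += (2, 3, 1, 2) = (4, 8, 12, 15)


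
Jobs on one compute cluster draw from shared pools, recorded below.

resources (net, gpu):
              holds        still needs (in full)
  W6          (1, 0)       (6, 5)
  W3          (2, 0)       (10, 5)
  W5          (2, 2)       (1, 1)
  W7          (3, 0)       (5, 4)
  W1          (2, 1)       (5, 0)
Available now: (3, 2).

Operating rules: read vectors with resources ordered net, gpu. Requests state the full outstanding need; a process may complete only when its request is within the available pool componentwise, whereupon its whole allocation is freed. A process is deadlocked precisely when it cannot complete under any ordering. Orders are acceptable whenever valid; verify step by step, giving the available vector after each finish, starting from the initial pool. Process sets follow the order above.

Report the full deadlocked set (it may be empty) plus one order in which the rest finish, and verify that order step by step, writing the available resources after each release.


No process is deadlocked.
Key observation: no deadlock: W5 fits now, and the freed resources carry the rest through.
A valid finishing order for the others: W5, W1, W7, W3, W6. Check, step by step:
  pool = (3, 2)
  W5: need (1, 1) fits (3, 2); releases (2, 2), pool now (5, 4)
  W1: need (5, 0) fits (5, 4); releases (2, 1), pool now (7, 5)
  W7: need (5, 4) fits (7, 5); releases (3, 0), pool now (10, 5)
  W3: need (10, 5) fits (10, 5); releases (2, 0), pool now (12, 5)
  W6: need (6, 5) fits (12, 5); releases (1, 0), pool now (13, 5)


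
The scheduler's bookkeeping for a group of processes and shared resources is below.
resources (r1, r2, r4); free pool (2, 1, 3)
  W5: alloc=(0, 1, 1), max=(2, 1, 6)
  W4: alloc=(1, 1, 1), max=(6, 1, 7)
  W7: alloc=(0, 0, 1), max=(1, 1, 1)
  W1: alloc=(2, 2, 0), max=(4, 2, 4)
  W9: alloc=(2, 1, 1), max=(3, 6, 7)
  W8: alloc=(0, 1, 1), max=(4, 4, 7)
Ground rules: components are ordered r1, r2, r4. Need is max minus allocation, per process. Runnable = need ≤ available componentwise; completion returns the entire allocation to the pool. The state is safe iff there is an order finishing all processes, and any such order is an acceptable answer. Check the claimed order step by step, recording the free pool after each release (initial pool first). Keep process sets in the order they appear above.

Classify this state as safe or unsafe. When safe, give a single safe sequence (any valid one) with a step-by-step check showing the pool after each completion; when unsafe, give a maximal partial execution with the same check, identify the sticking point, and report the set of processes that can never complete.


UNSAFE — no complete ordering exists.
Key observation: r4 is the bottleneck — with W7, W1 done the pool holds (4, 3, 4), short of every remaining need.
The run W7, W1 cannot be extended any further. Check, step by step:
  pool = (2, 1, 3)
  W7: need (1, 1, 0) fits (2, 1, 3); releases (0, 0, 1), pool now (2, 1, 4)
  W1: need (2, 0, 4) fits (2, 1, 4); releases (2, 2, 0), pool now (4, 3, 4)
  W5 still needs (2, 0, 5) but only (4, 3, 4) is free — short on r4
  W4 still needs (5, 0, 6) but only (4, 3, 4) is free — short on r1 and r4
  W9 still needs (1, 5, 6) but only (4, 3, 4) is free — short on r2 and r4
  W8 still needs (4, 3, 6) but only (4, 3, 4) is free — short on r4
Never able to finish: W5, W4, W9 and W8.


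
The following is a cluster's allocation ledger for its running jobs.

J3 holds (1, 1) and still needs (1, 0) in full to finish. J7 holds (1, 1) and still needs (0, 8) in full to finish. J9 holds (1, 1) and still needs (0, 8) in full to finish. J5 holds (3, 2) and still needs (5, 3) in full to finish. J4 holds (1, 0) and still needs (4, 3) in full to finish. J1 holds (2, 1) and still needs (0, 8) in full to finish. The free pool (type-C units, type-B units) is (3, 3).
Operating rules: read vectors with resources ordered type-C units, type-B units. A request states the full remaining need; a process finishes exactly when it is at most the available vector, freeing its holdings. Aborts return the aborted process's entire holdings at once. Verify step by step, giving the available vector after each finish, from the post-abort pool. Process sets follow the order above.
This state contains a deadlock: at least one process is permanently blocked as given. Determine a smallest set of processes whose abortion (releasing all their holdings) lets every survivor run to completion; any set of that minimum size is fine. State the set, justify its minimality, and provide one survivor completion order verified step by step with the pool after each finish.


The answer: abort J7 and J9.
Key observation: J1 could never have finished before the abort; with (2, 2) returned by J7 and J9, it fits at step 4.
Why nothing smaller works — every single abort fails: J3 alone leaves J7 blocked (short on type-B units); J7 alone leaves J9 blocked (short on type-B units); J9 alone leaves J7 blocked (short on type-B units); J5 alone leaves J7 blocked (short on type-B units); J4 alone leaves J7 blocked (short on type-B units); J1 alone leaves J7 blocked (short on type-B units).
The survivors complete as J5, J3, J4, J1. Check, step by step (starting from the post-abort pool):
  pool = (5, 5)
  J5 needs (5, 3) <= (5, 5) -> finishes; pool += (3, 2) = (8, 7)
  J3 needs (1, 0) <= (8, 7) -> finishes; pool += (1, 1) = (9, 8)
  J4 needs (4, 3) <= (9, 8) -> finishes; pool += (1, 0) = (10, 8)
  J1 needs (0, 8) <= (10, 8) -> finishes; pool += (2, 1) = (12, 9)


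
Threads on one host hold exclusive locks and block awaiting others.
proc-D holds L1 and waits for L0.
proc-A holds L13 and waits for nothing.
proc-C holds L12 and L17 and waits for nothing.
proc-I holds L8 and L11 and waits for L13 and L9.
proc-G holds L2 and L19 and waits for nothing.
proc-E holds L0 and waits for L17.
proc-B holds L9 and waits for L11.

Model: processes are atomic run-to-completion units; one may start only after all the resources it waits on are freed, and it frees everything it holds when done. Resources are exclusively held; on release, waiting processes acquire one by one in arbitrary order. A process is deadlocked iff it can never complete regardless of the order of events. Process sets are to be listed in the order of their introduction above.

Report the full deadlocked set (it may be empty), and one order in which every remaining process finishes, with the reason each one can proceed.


Deadlocked: proc-I and proc-B.
Key observation: nobody on the ring proc-I -> proc-B -> proc-I can start until another member finishes, which never happens; no other process is dragged down with it.
One completion order for the rest: proc-A, proc-C, proc-E, proc-D, proc-G.
Check, step by step:
  proc-A waits on nothing -> runs at once and releases L13
  proc-C waits on nothing -> runs at once and releases L12 and L17
  run proc-E (all its waits — L17 — are resolved); releases L0
  run proc-D (all its waits — L0 — are resolved); releases L1
  proc-G waits on nothing -> runs at once and releases L2 and L19


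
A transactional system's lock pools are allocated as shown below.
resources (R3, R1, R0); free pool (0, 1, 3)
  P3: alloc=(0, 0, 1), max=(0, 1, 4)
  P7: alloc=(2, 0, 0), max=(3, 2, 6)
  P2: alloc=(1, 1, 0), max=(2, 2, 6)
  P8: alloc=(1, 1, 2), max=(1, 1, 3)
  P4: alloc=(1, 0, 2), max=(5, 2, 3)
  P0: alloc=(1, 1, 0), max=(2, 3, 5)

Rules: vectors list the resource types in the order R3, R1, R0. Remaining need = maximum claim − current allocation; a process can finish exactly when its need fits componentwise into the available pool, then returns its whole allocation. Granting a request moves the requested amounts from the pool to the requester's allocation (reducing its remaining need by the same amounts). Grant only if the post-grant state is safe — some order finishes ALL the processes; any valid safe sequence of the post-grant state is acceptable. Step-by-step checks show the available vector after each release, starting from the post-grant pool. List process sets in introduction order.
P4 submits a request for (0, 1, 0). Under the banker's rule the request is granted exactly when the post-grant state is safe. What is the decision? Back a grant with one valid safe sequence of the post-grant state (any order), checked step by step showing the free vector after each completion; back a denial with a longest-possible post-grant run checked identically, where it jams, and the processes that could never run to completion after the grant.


GRANT. The post-grant state is safe; one safe sequence: P8, P3, P2, P7, P0, P4.
Key observation: even at the reduced pool (0, 0, 3), P8 fits immediately, so safety survives the grant.
Verifying the post-grant state step by step:
  pool = (0, 0, 3)
  P8: need (0, 0, 1) fits (0, 0, 3); releases (1, 1, 2), pool now (1, 1, 5)
  P3: need (0, 1, 3) fits (1, 1, 5); releases (0, 0, 1), pool now (1, 1, 6)
  P2: need (1, 1, 6) fits (1, 1, 6); releases (1, 1, 0), pool now (2, 2, 6)
  P7: need (1, 2, 6) fits (2, 2, 6); releases (2, 0, 0), pool now (4, 2, 6)
  P0: need (1, 2, 5) fits (4, 2, 6); releases (1, 1, 0), pool now (5, 3, 6)
  P4: need (4, 1, 1) fits (5, 3, 6); releases (1, 1, 2), pool now (6, 4, 8)


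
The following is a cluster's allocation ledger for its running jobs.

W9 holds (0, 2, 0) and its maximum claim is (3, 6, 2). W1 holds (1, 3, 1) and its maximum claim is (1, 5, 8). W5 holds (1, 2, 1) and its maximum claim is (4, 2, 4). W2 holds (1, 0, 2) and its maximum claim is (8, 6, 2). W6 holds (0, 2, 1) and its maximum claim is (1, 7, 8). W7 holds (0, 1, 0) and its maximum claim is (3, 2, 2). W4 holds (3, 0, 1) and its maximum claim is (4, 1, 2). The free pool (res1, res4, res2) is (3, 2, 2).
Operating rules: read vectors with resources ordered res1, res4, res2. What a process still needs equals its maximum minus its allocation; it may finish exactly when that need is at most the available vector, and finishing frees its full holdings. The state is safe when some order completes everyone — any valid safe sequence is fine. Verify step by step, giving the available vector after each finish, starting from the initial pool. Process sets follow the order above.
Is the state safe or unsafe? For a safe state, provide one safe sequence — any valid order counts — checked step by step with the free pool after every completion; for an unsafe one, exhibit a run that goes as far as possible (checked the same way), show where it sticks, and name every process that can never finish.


The state is UNSAFE.
Key observation: no order helps: past W4, W5, W7, W9, W2, the free pool tops out at (8, 7, 6), below what each blocked process needs in res2.
A maximal execution: W4, W5, W7, W9, W2 — then nothing else fits. Walking it through:
  pool = (3, 2, 2)
  W4 needs (1, 1, 1) <= (3, 2, 2) -> finishes; pool += (3, 0, 1) = (6, 2, 3)
  W5 needs (3, 0, 3) <= (6, 2, 3) -> finishes; pool += (1, 2, 1) = (7, 4, 4)
  W7 needs (3, 1, 2) <= (7, 4, 4) -> finishes; pool += (0, 1, 0) = (7, 5, 4)
  W9 needs (3, 4, 2) <= (7, 5, 4) -> finishes; pool += (0, 2, 0) = (7, 7, 4)
  W2 needs (7, 6, 0) <= (7, 7, 4) -> finishes; pool += (1, 0, 2) = (8, 7, 6)
  W1 still needs (0, 2, 7) but only (8, 7, 6) is free — short on res2
  W6 still needs (1, 5, 7) but only (8, 7, 6) is free — short on res2
Processes that can never finish: W1 and W6.


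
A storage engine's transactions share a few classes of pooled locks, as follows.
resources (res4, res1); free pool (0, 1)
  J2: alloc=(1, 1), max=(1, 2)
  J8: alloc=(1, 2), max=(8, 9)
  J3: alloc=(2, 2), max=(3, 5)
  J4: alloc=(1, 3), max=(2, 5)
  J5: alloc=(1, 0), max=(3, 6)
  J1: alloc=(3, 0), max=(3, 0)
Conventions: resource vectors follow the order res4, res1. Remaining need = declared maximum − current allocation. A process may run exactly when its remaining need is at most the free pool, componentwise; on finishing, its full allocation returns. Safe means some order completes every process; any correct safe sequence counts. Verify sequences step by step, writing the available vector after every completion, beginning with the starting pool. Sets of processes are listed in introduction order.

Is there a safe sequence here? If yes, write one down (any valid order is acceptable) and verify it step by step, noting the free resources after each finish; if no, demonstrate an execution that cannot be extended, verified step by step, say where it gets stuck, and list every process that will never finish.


The state is SAFE; one workable sequence: J1, J2, J4, J3, J8, J5.
Key observation: J2 is the earliest step where a requested resource binds exactly: need (0, 1), pool (3, 1) at its turn.
Check, step by step:
  pool = (0, 1)
  J1 needs (0, 0) <= (0, 1) -> finishes; pool += (3, 0) = (3, 1)
  J2 needs (0, 1) <= (3, 1) -> finishes; pool += (1, 1) = (4, 2)
  J4 needs (1, 2) <= (4, 2) -> finishes; pool += (1, 3) = (5, 5)
  J3 needs (1, 3) <= (5, 5) -> finishes; pool += (2, 2) = (7, 7)
  J8 needs (7, 7) <= (7, 7) -> finishes; pool += (1, 2) = (8, 9)
  J5 needs (2, 6) <= (8, 9) -> finishes; pool += (1, 0) = (9, 9)


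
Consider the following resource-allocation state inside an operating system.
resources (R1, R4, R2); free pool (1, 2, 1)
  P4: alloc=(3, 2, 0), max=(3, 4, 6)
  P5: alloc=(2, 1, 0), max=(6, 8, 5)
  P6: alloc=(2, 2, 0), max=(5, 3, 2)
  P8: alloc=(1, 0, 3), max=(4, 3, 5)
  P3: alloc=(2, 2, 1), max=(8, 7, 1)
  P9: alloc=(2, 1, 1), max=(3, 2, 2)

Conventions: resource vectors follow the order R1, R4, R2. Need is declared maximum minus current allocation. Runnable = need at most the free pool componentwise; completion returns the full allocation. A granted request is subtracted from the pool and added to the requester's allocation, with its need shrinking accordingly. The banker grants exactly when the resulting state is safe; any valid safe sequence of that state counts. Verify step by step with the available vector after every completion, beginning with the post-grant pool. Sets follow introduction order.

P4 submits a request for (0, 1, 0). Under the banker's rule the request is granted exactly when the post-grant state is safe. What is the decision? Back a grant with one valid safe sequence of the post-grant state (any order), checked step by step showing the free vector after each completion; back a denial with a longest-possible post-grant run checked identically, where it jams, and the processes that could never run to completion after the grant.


DENY — the pretend-granted state is unsafe.
Key observation: after P9, P6, P8 the pool peaks at (6, 4, 5), and each blocked process is short somewhere: P4 on R2; P5 on R4; P3 on R4.
On the post-grant state, P9, P6, P8 is a maximal run — nothing extends it. Verifying each step:
  pool = (1, 1, 1)
  run P9 (needs (1, 1, 1), free (1, 1, 1)); after release of (2, 1, 1) the pool is (3, 2, 2)
  run P6 (needs (3, 1, 2), free (3, 2, 2)); after release of (2, 2, 0) the pool is (5, 4, 2)
  run P8 (needs (3, 3, 2), free (5, 4, 2)); after release of (1, 0, 3) the pool is (6, 4, 5)
  P4 still needs (0, 1, 6) but only (6, 4, 5) is free — short on R2
  P5 still needs (4, 7, 5) but only (6, 4, 5) is free — short on R4
  P3 still needs (6, 5, 0) but only (6, 4, 5) is free — short on R4
Post-grant, the permanently blocked set is P4, P5 and P3.


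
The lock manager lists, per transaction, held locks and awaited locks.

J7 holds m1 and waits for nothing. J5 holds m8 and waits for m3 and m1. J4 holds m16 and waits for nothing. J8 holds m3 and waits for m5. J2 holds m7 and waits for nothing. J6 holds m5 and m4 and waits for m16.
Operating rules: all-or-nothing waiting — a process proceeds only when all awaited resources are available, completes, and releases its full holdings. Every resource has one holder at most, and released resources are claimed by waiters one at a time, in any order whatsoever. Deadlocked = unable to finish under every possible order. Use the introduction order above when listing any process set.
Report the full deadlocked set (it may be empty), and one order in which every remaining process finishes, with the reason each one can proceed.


Nothing here is deadlocked.
Key observation: every chain of waits terminates; starting from the processes that wait on nothing, all the rest unlock in turn.
A valid finishing order for the others: J4, J6, J8, J7, J2, J5.
Check, step by step:
  J4: no waits; runs immediately, freeing m16
  run J6 (all its waits — m16 — are resolved); releases m5 and m4
  run J8 (all its waits — m5 — are resolved); releases m3
  J7: no waits; runs immediately, freeing m1
  J2: no waits; runs immediately, freeing m7
  run J5 (all its waits — m3 and m1 — are resolved); releases m8


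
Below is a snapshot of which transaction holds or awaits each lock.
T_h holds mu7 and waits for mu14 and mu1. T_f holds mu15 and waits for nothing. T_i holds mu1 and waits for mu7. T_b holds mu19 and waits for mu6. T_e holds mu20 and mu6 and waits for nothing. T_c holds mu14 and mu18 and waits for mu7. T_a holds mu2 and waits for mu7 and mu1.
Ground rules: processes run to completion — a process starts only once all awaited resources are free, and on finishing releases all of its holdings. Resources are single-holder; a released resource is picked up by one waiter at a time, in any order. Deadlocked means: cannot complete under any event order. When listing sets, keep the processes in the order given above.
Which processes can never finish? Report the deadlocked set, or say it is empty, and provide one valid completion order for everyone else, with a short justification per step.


The deadlocked set is T_h, T_i, T_c and T_a.
Key observation: along T_h -> T_i -> T_h, each member waits on what the next one holds — a deadlock; T_c is caught in further circular waits and T_a waits into the deadlock from upstream.
The rest can finish in the order T_f, T_e, T_b.
Verifying each step:
  T_f waits on nothing -> runs at once and releases mu15
  T_e waits on nothing -> runs at once and releases mu20 and mu6
  T_b waits on mu6 — all released -> runs and releases mu19


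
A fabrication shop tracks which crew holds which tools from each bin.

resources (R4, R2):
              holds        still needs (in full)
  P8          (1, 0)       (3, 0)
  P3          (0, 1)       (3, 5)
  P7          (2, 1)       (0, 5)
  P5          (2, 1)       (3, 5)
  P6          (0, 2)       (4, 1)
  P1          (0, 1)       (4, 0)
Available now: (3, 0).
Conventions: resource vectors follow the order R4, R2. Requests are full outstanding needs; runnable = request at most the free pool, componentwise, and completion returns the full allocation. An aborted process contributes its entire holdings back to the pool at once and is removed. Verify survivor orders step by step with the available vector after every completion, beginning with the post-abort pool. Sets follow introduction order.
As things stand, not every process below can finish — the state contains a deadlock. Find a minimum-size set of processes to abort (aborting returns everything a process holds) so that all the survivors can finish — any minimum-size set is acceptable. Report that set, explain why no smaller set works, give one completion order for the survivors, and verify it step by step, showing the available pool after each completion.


Minimum abort set: P7 and P5.
Key observation: aborting P7 and P5 returns (4, 2), and P3 — hopeless before — runs at step 4 with the returned capacity in the pool.
No one abort is enough; case by case: P8 alone leaves P3 blocked (short on R2); P3 alone leaves P7 blocked (short on R2); P7 alone leaves P3 blocked (short on R2); P5 alone leaves P3 blocked (short on R2); P6 alone leaves P3 blocked (short on R2); P1 alone leaves P3 blocked (short on R2).
Survivors finish in the order: P6, P1, P8, P3. Walking it through (pool after the aborts first):
  pool = (7, 2)
  run P6 (needs (4, 1), free (7, 2)); after release of (0, 2) the pool is (7, 4)
  run P1 (needs (4, 0), free (7, 4)); after release of (0, 1) the pool is (7, 5)
  run P8 (needs (3, 0), free (7, 5)); after release of (1, 0) the pool is (8, 5)
  run P3 (needs (3, 5), free (8, 5)); after release of (0, 1) the pool is (8, 6)


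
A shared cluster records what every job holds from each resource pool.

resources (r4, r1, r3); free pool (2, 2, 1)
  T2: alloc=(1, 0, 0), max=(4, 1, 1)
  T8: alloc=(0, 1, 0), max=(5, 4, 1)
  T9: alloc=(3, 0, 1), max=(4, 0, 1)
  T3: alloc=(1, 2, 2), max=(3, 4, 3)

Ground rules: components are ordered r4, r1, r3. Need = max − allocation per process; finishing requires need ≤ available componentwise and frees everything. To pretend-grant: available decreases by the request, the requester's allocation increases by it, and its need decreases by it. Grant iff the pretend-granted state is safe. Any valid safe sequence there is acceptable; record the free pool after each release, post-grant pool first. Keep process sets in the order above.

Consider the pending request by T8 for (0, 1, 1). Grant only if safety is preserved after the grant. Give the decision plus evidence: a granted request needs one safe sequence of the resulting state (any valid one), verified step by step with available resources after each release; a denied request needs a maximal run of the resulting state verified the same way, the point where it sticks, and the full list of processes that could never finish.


DENY — the pretend-granted state is unsafe.
Key observation: no order helps: past T9, T2, the free pool tops out at (6, 1, 1), below what each blocked process needs in r1.
After a pretend grant, a maximal execution: T9, T2 — then nothing else fits. Verifying each step:
  pool = (2, 1, 0)
  T9 needs (1, 0, 0) <= (2, 1, 0) -> finishes; pool += (3, 0, 1) = (5, 1, 1)
  T2 needs (3, 1, 1) <= (5, 1, 1) -> finishes; pool += (1, 0, 0) = (6, 1, 1)
  T8 cannot run: need (5, 2, 0) vs free (6, 1, 1) (insufficient r1)
  T3 cannot run: need (2, 2, 1) vs free (6, 1, 1) (insufficient r1)
Post-grant, the permanently blocked set is T8 and T3.


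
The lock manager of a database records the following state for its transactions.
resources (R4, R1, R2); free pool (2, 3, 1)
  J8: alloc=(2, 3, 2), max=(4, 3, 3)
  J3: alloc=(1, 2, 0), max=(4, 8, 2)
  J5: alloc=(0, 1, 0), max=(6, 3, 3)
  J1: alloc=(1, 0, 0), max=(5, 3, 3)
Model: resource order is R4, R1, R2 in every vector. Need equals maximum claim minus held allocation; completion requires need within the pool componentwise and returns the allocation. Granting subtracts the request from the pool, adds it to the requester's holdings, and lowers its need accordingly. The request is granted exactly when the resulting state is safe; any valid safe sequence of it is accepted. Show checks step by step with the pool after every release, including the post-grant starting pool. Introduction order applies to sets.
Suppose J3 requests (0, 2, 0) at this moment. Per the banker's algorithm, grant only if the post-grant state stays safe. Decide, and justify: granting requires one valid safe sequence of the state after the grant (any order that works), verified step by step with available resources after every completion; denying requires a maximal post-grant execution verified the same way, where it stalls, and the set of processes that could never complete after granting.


GRANT: granting preserves safety; a valid post-grant sequence is J8, J1, J3, J5.
Key observation: (2, 1, 1) free after granting still covers J8 first, and each release covers the next.
Verifying the post-grant state step by step:
  pool = (2, 1, 1)
  run J8 (needs (2, 0, 1), free (2, 1, 1)); after release of (2, 3, 2) the pool is (4, 4, 3)
  run J1 (needs (4, 3, 3), free (4, 4, 3)); after release of (1, 0, 0) the pool is (5, 4, 3)
  run J3 (needs (3, 4, 2), free (5, 4, 3)); after release of (1, 4, 0) the pool is (6, 8, 3)
  run J5 (needs (6, 2, 3), free (6, 8, 3)); after release of (0, 1, 0) the pool is (6, 9, 3)


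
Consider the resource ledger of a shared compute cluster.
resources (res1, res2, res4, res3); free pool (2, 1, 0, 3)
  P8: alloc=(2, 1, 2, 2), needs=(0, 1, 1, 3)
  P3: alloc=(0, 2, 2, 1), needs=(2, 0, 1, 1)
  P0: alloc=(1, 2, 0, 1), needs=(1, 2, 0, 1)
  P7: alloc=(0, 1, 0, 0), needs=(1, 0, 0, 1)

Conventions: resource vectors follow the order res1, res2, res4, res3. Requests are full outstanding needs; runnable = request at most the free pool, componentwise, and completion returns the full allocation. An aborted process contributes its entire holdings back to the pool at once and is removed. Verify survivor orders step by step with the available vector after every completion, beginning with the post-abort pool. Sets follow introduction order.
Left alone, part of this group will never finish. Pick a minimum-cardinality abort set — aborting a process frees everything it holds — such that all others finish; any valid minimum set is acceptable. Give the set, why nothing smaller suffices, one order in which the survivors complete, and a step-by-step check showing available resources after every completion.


The answer: abort P8.
Key observation: P3 had no path to completion before; after the abort of P8 ((2, 1, 2, 2) returned), step 3 is where it fits.
Why nothing smaller works: aborting no one leaves the state deadlocked as given.
Survivors finish in the order: P0, P7, P3. Check, step by step (pool after the aborts first):
  pool = (4, 2, 2, 5)
  run P0 (needs (1, 2, 0, 1), free (4, 2, 2, 5)); after release of (1, 2, 0, 1) the pool is (5, 4, 2, 6)
  run P7 (needs (1, 0, 0, 1), free (5, 4, 2, 6)); after release of (0, 1, 0, 0) the pool is (5, 5, 2, 6)
  run P3 (needs (2, 0, 1, 1), free (5, 5, 2, 6)); after release of (0, 2, 2, 1) the pool is (5, 7, 4, 7)


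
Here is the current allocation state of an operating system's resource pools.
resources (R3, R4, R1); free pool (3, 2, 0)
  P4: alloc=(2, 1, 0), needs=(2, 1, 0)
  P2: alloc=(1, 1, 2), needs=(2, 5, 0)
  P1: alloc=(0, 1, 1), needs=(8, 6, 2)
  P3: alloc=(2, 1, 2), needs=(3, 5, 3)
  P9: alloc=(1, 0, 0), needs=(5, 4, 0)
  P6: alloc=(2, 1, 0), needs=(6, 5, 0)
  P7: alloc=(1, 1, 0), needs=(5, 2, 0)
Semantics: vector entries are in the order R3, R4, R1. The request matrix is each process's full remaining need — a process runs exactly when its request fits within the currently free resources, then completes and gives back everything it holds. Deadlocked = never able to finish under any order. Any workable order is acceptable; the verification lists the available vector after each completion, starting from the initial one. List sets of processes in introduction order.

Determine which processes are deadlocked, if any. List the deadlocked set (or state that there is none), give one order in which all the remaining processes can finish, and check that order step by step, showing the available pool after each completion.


Deadlocked: P2, P1, P3 and P6.
Key observation: the pool after P4, P7, P9 is (7, 4, 0); every surviving request exceeds it in R4, so progress ends there.
One completion order for the rest: P4, P7, P9. Step-by-step check:
  pool = (3, 2, 0)
  P4: need (2, 1, 0) fits (3, 2, 0); releases (2, 1, 0), pool now (5, 3, 0)
  P7: need (5, 2, 0) fits (5, 3, 0); releases (1, 1, 0), pool now (6, 4, 0)
  P9: need (5, 4, 0) fits (6, 4, 0); releases (1, 0, 0), pool now (7, 4, 0)
The stuck group stays short no matter what:
  P2 cannot run: need (2, 5, 0) vs free (7, 4, 0) (insufficient R4)
  P1 cannot run: need (8, 6, 2) vs free (7, 4, 0) (insufficient R3, R4 and R1)
  P3 cannot run: need (3, 5, 3) vs free (7, 4, 0) (insufficient R4 and R1)
  P6 cannot run: need (6, 5, 0) vs free (7, 4, 0) (insufficient R4)


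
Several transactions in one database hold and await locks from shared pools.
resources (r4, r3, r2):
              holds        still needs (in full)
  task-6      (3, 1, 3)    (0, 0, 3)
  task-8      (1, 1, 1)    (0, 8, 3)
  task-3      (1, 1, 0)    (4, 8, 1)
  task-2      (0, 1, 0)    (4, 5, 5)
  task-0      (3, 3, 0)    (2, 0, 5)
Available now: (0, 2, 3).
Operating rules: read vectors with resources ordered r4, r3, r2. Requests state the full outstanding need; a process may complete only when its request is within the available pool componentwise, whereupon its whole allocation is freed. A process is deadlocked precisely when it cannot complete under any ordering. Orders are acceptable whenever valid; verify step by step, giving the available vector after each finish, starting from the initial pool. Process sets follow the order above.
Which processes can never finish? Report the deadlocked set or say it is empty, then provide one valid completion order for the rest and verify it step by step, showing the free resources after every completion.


The deadlocked set is task-8 and task-3.
Key observation: r3 is the bottleneck — with task-6, task-0, task-2 done the pool holds (6, 7, 6), short of every remaining need.
The rest can finish in the order task-6, task-0, task-2. Verifying each step:
  pool = (0, 2, 3)
  task-6 needs (0, 0, 3) <= (0, 2, 3) -> finishes; pool += (3, 1, 3) = (3, 3, 6)
  task-0 needs (2, 0, 5) <= (3, 3, 6) -> finishes; pool += (3, 3, 0) = (6, 6, 6)
  task-2 needs (4, 5, 5) <= (6, 6, 6) -> finishes; pool += (0, 1, 0) = (6, 7, 6)
The blocked processes can never fit:
  task-8 still needs (0, 8, 3) but only (6, 7, 6) is free — short on r3
  task-3 still needs (4, 8, 1) but only (6, 7, 6) is free — short on r3
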